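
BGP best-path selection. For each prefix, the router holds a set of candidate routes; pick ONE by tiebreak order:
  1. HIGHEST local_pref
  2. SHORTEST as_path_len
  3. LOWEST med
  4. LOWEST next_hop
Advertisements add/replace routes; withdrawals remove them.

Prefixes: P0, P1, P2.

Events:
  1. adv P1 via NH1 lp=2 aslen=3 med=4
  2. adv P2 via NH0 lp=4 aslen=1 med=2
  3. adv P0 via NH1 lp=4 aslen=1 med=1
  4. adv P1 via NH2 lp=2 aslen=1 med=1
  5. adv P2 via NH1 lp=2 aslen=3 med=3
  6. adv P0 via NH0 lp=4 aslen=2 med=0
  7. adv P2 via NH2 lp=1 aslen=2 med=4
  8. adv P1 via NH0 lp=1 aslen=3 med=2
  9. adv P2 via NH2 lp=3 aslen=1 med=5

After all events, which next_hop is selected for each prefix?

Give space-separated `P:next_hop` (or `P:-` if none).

Op 1: best P0=- P1=NH1 P2=-
Op 2: best P0=- P1=NH1 P2=NH0
Op 3: best P0=NH1 P1=NH1 P2=NH0
Op 4: best P0=NH1 P1=NH2 P2=NH0
Op 5: best P0=NH1 P1=NH2 P2=NH0
Op 6: best P0=NH1 P1=NH2 P2=NH0
Op 7: best P0=NH1 P1=NH2 P2=NH0
Op 8: best P0=NH1 P1=NH2 P2=NH0
Op 9: best P0=NH1 P1=NH2 P2=NH0

Answer: P0:NH1 P1:NH2 P2:NH0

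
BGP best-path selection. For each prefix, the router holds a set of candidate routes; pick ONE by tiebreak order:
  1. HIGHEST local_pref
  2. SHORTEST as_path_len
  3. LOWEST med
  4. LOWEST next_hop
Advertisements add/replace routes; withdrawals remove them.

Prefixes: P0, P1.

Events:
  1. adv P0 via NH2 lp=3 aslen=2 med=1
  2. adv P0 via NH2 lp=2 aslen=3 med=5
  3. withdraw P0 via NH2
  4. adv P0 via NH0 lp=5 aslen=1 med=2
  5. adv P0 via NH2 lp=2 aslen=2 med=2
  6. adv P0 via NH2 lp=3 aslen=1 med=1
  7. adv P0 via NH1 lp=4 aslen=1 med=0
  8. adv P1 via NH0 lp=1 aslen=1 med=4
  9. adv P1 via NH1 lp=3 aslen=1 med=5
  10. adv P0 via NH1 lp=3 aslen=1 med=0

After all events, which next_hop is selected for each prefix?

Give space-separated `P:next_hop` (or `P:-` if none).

Op 1: best P0=NH2 P1=-
Op 2: best P0=NH2 P1=-
Op 3: best P0=- P1=-
Op 4: best P0=NH0 P1=-
Op 5: best P0=NH0 P1=-
Op 6: best P0=NH0 P1=-
Op 7: best P0=NH0 P1=-
Op 8: best P0=NH0 P1=NH0
Op 9: best P0=NH0 P1=NH1
Op 10: best P0=NH0 P1=NH1

Answer: P0:NH0 P1:NH1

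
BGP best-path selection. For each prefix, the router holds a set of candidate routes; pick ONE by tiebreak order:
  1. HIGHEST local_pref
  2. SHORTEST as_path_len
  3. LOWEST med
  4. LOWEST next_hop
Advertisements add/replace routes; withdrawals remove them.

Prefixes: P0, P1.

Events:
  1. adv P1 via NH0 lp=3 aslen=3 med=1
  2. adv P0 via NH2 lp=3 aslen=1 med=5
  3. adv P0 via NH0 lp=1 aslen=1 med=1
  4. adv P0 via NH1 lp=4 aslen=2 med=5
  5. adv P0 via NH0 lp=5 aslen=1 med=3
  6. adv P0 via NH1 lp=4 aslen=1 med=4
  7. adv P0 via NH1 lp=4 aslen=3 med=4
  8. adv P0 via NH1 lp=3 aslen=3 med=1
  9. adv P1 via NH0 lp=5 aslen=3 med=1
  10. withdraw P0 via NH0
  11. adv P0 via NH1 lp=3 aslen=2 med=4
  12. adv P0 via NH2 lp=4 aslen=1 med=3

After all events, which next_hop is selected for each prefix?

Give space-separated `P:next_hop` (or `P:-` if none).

Op 1: best P0=- P1=NH0
Op 2: best P0=NH2 P1=NH0
Op 3: best P0=NH2 P1=NH0
Op 4: best P0=NH1 P1=NH0
Op 5: best P0=NH0 P1=NH0
Op 6: best P0=NH0 P1=NH0
Op 7: best P0=NH0 P1=NH0
Op 8: best P0=NH0 P1=NH0
Op 9: best P0=NH0 P1=NH0
Op 10: best P0=NH2 P1=NH0
Op 11: best P0=NH2 P1=NH0
Op 12: best P0=NH2 P1=NH0

Answer: P0:NH2 P1:NH0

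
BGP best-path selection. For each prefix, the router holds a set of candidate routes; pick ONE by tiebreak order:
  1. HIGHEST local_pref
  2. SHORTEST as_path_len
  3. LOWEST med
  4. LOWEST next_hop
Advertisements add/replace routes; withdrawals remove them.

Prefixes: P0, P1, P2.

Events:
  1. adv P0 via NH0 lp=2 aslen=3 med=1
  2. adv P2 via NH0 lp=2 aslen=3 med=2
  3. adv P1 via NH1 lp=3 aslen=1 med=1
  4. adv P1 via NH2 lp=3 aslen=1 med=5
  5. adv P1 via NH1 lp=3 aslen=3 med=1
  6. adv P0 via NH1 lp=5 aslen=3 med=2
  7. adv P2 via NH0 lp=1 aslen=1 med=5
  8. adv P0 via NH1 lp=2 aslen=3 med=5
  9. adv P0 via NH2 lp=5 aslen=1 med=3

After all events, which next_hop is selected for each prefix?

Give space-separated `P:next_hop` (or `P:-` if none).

Answer: P0:NH2 P1:NH2 P2:NH0

Derivation:
Op 1: best P0=NH0 P1=- P2=-
Op 2: best P0=NH0 P1=- P2=NH0
Op 3: best P0=NH0 P1=NH1 P2=NH0
Op 4: best P0=NH0 P1=NH1 P2=NH0
Op 5: best P0=NH0 P1=NH2 P2=NH0
Op 6: best P0=NH1 P1=NH2 P2=NH0
Op 7: best P0=NH1 P1=NH2 P2=NH0
Op 8: best P0=NH0 P1=NH2 P2=NH0
Op 9: best P0=NH2 P1=NH2 P2=NH0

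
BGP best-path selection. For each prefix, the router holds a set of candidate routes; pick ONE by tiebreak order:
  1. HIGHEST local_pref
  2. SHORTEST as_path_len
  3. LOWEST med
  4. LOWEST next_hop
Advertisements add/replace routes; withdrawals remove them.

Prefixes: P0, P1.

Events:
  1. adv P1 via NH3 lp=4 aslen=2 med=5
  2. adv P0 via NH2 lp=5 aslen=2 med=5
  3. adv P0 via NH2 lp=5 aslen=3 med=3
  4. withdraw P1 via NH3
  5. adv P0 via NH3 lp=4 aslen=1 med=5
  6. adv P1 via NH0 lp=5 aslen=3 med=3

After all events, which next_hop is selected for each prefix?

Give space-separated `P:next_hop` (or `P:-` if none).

Op 1: best P0=- P1=NH3
Op 2: best P0=NH2 P1=NH3
Op 3: best P0=NH2 P1=NH3
Op 4: best P0=NH2 P1=-
Op 5: best P0=NH2 P1=-
Op 6: best P0=NH2 P1=NH0

Answer: P0:NH2 P1:NH0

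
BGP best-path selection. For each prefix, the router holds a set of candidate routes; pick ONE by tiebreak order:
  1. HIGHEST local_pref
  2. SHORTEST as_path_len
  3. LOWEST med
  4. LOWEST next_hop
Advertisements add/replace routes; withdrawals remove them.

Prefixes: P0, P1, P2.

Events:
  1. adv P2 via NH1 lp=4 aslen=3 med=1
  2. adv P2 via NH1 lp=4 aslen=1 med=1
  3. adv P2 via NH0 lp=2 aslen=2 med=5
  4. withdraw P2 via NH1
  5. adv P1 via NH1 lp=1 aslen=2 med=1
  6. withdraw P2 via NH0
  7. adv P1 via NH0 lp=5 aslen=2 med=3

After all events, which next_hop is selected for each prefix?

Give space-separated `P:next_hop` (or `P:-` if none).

Op 1: best P0=- P1=- P2=NH1
Op 2: best P0=- P1=- P2=NH1
Op 3: best P0=- P1=- P2=NH1
Op 4: best P0=- P1=- P2=NH0
Op 5: best P0=- P1=NH1 P2=NH0
Op 6: best P0=- P1=NH1 P2=-
Op 7: best P0=- P1=NH0 P2=-

Answer: P0:- P1:NH0 P2:-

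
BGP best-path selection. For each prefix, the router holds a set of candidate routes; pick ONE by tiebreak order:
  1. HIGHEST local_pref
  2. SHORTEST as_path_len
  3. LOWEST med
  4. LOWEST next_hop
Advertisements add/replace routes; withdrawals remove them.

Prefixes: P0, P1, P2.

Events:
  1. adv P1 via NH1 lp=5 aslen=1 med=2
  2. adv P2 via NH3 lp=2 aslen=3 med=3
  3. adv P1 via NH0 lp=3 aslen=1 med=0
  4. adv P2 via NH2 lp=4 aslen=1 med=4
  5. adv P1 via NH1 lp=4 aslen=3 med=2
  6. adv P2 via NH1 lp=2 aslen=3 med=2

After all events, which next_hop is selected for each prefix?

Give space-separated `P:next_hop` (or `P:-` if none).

Answer: P0:- P1:NH1 P2:NH2

Derivation:
Op 1: best P0=- P1=NH1 P2=-
Op 2: best P0=- P1=NH1 P2=NH3
Op 3: best P0=- P1=NH1 P2=NH3
Op 4: best P0=- P1=NH1 P2=NH2
Op 5: best P0=- P1=NH1 P2=NH2
Op 6: best P0=- P1=NH1 P2=NH2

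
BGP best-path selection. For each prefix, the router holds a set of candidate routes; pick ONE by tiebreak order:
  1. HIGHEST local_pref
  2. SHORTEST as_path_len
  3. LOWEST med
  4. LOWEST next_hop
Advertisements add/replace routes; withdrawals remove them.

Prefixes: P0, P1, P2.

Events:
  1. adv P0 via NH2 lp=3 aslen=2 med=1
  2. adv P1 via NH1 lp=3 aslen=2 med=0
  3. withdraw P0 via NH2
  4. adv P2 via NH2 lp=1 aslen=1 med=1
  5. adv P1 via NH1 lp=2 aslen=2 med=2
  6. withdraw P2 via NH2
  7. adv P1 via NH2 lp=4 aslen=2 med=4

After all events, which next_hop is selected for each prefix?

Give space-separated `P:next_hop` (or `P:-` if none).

Answer: P0:- P1:NH2 P2:-

Derivation:
Op 1: best P0=NH2 P1=- P2=-
Op 2: best P0=NH2 P1=NH1 P2=-
Op 3: best P0=- P1=NH1 P2=-
Op 4: best P0=- P1=NH1 P2=NH2
Op 5: best P0=- P1=NH1 P2=NH2
Op 6: best P0=- P1=NH1 P2=-
Op 7: best P0=- P1=NH2 P2=-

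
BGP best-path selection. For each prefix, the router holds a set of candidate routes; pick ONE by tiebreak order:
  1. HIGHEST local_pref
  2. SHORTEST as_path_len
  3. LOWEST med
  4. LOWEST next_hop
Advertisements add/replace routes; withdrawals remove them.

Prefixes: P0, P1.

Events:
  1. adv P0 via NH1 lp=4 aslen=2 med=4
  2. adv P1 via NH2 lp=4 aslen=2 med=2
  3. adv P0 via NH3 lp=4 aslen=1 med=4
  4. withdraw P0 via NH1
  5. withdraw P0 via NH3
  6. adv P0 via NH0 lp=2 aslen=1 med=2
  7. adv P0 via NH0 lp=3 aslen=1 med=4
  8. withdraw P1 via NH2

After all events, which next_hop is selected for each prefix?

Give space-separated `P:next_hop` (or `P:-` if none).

Op 1: best P0=NH1 P1=-
Op 2: best P0=NH1 P1=NH2
Op 3: best P0=NH3 P1=NH2
Op 4: best P0=NH3 P1=NH2
Op 5: best P0=- P1=NH2
Op 6: best P0=NH0 P1=NH2
Op 7: best P0=NH0 P1=NH2
Op 8: best P0=NH0 P1=-

Answer: P0:NH0 P1:-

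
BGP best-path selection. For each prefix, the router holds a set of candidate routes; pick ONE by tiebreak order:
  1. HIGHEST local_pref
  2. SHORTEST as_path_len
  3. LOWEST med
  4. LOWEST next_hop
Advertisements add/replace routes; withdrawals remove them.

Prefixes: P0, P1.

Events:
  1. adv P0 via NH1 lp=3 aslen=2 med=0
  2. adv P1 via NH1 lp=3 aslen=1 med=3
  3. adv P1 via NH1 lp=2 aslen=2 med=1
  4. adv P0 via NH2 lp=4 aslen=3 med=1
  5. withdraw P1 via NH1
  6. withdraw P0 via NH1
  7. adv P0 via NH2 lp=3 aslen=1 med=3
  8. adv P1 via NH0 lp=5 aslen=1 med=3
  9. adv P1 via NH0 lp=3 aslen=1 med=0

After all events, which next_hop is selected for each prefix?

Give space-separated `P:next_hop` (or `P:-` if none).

Op 1: best P0=NH1 P1=-
Op 2: best P0=NH1 P1=NH1
Op 3: best P0=NH1 P1=NH1
Op 4: best P0=NH2 P1=NH1
Op 5: best P0=NH2 P1=-
Op 6: best P0=NH2 P1=-
Op 7: best P0=NH2 P1=-
Op 8: best P0=NH2 P1=NH0
Op 9: best P0=NH2 P1=NH0

Answer: P0:NH2 P1:NH0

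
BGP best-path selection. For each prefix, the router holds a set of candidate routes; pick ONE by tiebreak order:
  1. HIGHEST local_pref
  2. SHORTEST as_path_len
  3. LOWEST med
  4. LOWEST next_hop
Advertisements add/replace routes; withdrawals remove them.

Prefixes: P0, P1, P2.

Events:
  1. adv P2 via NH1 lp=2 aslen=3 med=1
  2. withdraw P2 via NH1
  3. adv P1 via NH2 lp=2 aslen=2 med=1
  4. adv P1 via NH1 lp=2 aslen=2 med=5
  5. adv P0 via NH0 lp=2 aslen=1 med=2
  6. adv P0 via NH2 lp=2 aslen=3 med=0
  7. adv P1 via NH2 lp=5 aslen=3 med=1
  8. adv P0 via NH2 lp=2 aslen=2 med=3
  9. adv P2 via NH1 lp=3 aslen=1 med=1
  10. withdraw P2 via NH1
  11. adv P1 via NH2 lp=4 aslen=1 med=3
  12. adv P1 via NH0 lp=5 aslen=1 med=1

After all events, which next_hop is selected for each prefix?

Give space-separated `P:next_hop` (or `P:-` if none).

Answer: P0:NH0 P1:NH0 P2:-

Derivation:
Op 1: best P0=- P1=- P2=NH1
Op 2: best P0=- P1=- P2=-
Op 3: best P0=- P1=NH2 P2=-
Op 4: best P0=- P1=NH2 P2=-
Op 5: best P0=NH0 P1=NH2 P2=-
Op 6: best P0=NH0 P1=NH2 P2=-
Op 7: best P0=NH0 P1=NH2 P2=-
Op 8: best P0=NH0 P1=NH2 P2=-
Op 9: best P0=NH0 P1=NH2 P2=NH1
Op 10: best P0=NH0 P1=NH2 P2=-
Op 11: best P0=NH0 P1=NH2 P2=-
Op 12: best P0=NH0 P1=NH0 P2=-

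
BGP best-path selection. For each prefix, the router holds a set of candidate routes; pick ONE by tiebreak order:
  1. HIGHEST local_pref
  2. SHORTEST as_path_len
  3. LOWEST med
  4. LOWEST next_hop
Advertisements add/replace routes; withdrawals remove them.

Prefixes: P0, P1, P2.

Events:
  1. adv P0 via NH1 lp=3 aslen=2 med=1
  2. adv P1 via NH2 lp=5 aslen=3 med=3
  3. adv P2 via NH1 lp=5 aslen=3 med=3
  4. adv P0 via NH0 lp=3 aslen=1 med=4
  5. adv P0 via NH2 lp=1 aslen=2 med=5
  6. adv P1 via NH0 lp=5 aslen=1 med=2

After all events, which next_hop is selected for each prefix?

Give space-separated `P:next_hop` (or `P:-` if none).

Answer: P0:NH0 P1:NH0 P2:NH1

Derivation:
Op 1: best P0=NH1 P1=- P2=-
Op 2: best P0=NH1 P1=NH2 P2=-
Op 3: best P0=NH1 P1=NH2 P2=NH1
Op 4: best P0=NH0 P1=NH2 P2=NH1
Op 5: best P0=NH0 P1=NH2 P2=NH1
Op 6: best P0=NH0 P1=NH0 P2=NH1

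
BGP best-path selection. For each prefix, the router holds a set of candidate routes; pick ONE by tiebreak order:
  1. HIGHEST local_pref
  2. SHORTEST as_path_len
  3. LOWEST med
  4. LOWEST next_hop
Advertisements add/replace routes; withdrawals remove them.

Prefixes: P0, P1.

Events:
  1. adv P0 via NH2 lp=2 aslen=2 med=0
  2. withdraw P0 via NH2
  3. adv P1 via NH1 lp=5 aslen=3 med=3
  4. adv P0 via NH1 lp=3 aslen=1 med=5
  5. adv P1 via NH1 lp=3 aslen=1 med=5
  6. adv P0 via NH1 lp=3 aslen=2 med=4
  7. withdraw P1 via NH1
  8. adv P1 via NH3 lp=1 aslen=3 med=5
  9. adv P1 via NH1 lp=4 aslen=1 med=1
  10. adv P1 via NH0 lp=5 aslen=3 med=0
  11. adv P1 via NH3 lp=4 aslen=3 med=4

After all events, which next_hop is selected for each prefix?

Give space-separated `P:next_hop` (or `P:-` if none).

Op 1: best P0=NH2 P1=-
Op 2: best P0=- P1=-
Op 3: best P0=- P1=NH1
Op 4: best P0=NH1 P1=NH1
Op 5: best P0=NH1 P1=NH1
Op 6: best P0=NH1 P1=NH1
Op 7: best P0=NH1 P1=-
Op 8: best P0=NH1 P1=NH3
Op 9: best P0=NH1 P1=NH1
Op 10: best P0=NH1 P1=NH0
Op 11: best P0=NH1 P1=NH0

Answer: P0:NH1 P1:NH0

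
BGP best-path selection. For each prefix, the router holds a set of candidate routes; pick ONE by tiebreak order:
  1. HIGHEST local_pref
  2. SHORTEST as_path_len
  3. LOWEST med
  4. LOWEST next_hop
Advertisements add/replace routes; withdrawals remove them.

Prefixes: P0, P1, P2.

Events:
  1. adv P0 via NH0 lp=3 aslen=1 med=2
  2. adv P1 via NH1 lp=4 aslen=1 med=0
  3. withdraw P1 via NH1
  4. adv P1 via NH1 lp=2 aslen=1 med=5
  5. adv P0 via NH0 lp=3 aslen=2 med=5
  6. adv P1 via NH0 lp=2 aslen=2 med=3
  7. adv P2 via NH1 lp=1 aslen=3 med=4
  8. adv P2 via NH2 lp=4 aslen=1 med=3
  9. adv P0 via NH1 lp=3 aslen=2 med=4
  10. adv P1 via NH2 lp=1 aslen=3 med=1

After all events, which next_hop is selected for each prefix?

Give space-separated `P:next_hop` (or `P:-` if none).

Op 1: best P0=NH0 P1=- P2=-
Op 2: best P0=NH0 P1=NH1 P2=-
Op 3: best P0=NH0 P1=- P2=-
Op 4: best P0=NH0 P1=NH1 P2=-
Op 5: best P0=NH0 P1=NH1 P2=-
Op 6: best P0=NH0 P1=NH1 P2=-
Op 7: best P0=NH0 P1=NH1 P2=NH1
Op 8: best P0=NH0 P1=NH1 P2=NH2
Op 9: best P0=NH1 P1=NH1 P2=NH2
Op 10: best P0=NH1 P1=NH1 P2=NH2

Answer: P0:NH1 P1:NH1 P2:NH2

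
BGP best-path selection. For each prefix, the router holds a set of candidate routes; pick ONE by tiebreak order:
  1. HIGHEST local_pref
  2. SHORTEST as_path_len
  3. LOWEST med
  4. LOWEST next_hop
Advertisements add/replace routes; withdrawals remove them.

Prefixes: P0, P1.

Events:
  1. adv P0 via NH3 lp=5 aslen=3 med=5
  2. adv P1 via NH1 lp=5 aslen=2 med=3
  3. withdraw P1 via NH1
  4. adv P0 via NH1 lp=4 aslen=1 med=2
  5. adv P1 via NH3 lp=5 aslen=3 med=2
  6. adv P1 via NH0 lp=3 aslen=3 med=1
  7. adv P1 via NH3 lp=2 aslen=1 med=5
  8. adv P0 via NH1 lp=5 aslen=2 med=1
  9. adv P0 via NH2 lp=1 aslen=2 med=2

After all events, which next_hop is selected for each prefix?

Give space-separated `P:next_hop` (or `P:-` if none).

Op 1: best P0=NH3 P1=-
Op 2: best P0=NH3 P1=NH1
Op 3: best P0=NH3 P1=-
Op 4: best P0=NH3 P1=-
Op 5: best P0=NH3 P1=NH3
Op 6: best P0=NH3 P1=NH3
Op 7: best P0=NH3 P1=NH0
Op 8: best P0=NH1 P1=NH0
Op 9: best P0=NH1 P1=NH0

Answer: P0:NH1 P1:NH0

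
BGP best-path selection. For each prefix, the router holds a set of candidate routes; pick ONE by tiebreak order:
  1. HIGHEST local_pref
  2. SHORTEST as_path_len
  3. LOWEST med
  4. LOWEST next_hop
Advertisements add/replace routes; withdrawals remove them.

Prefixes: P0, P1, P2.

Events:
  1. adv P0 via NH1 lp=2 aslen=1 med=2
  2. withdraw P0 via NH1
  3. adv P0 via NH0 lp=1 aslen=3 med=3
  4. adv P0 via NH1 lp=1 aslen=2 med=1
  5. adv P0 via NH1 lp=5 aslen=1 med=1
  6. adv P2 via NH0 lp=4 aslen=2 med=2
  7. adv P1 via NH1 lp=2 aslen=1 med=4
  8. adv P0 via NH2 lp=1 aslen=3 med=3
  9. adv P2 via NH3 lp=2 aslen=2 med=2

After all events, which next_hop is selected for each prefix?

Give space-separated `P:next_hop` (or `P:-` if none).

Answer: P0:NH1 P1:NH1 P2:NH0

Derivation:
Op 1: best P0=NH1 P1=- P2=-
Op 2: best P0=- P1=- P2=-
Op 3: best P0=NH0 P1=- P2=-
Op 4: best P0=NH1 P1=- P2=-
Op 5: best P0=NH1 P1=- P2=-
Op 6: best P0=NH1 P1=- P2=NH0
Op 7: best P0=NH1 P1=NH1 P2=NH0
Op 8: best P0=NH1 P1=NH1 P2=NH0
Op 9: best P0=NH1 P1=NH1 P2=NH0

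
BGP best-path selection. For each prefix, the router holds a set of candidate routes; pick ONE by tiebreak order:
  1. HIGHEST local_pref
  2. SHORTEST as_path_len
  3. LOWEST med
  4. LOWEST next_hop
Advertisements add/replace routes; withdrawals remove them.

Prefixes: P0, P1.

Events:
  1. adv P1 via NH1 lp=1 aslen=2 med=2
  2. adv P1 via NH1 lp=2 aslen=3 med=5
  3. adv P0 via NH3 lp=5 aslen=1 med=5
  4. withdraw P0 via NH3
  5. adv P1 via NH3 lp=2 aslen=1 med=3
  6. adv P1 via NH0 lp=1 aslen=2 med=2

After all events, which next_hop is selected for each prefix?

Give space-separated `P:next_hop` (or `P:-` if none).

Answer: P0:- P1:NH3

Derivation:
Op 1: best P0=- P1=NH1
Op 2: best P0=- P1=NH1
Op 3: best P0=NH3 P1=NH1
Op 4: best P0=- P1=NH1
Op 5: best P0=- P1=NH3
Op 6: best P0=- P1=NH3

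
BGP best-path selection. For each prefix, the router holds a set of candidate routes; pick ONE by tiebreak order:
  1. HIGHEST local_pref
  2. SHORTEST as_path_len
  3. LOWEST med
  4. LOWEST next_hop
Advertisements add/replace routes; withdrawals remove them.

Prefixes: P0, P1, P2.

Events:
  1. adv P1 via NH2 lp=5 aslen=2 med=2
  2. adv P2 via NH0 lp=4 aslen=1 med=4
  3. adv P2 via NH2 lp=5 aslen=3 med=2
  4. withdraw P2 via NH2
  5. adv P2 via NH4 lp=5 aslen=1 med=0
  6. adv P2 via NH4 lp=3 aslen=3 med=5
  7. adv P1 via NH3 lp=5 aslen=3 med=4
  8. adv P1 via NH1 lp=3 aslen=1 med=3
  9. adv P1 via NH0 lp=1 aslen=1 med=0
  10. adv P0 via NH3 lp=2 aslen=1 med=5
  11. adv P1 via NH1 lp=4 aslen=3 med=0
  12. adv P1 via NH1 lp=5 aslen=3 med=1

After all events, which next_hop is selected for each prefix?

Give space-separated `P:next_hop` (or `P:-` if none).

Answer: P0:NH3 P1:NH2 P2:NH0

Derivation:
Op 1: best P0=- P1=NH2 P2=-
Op 2: best P0=- P1=NH2 P2=NH0
Op 3: best P0=- P1=NH2 P2=NH2
Op 4: best P0=- P1=NH2 P2=NH0
Op 5: best P0=- P1=NH2 P2=NH4
Op 6: best P0=- P1=NH2 P2=NH0
Op 7: best P0=- P1=NH2 P2=NH0
Op 8: best P0=- P1=NH2 P2=NH0
Op 9: best P0=- P1=NH2 P2=NH0
Op 10: best P0=NH3 P1=NH2 P2=NH0
Op 11: best P0=NH3 P1=NH2 P2=NH0
Op 12: best P0=NH3 P1=NH2 P2=NH0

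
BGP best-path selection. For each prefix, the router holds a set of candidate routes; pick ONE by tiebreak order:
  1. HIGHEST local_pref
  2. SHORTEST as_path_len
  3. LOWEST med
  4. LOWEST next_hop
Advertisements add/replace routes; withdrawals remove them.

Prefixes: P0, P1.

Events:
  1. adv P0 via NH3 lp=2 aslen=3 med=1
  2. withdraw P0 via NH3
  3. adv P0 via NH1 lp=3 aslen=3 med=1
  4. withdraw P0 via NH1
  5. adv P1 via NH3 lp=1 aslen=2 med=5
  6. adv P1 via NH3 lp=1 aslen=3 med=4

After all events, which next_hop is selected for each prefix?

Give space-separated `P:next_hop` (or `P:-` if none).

Op 1: best P0=NH3 P1=-
Op 2: best P0=- P1=-
Op 3: best P0=NH1 P1=-
Op 4: best P0=- P1=-
Op 5: best P0=- P1=NH3
Op 6: best P0=- P1=NH3

Answer: P0:- P1:NH3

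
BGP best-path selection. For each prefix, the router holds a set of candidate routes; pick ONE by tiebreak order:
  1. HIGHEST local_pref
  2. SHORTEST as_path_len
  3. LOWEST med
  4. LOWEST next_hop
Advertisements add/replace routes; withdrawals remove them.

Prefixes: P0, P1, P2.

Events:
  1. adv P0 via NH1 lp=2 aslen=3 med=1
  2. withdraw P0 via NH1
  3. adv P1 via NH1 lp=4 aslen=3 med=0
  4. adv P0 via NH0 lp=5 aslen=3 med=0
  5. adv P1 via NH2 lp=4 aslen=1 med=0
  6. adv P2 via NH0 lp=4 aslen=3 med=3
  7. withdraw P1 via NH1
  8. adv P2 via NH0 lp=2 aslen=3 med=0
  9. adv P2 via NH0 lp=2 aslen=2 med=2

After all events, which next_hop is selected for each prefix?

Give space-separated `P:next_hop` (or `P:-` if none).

Op 1: best P0=NH1 P1=- P2=-
Op 2: best P0=- P1=- P2=-
Op 3: best P0=- P1=NH1 P2=-
Op 4: best P0=NH0 P1=NH1 P2=-
Op 5: best P0=NH0 P1=NH2 P2=-
Op 6: best P0=NH0 P1=NH2 P2=NH0
Op 7: best P0=NH0 P1=NH2 P2=NH0
Op 8: best P0=NH0 P1=NH2 P2=NH0
Op 9: best P0=NH0 P1=NH2 P2=NH0

Answer: P0:NH0 P1:NH2 P2:NH0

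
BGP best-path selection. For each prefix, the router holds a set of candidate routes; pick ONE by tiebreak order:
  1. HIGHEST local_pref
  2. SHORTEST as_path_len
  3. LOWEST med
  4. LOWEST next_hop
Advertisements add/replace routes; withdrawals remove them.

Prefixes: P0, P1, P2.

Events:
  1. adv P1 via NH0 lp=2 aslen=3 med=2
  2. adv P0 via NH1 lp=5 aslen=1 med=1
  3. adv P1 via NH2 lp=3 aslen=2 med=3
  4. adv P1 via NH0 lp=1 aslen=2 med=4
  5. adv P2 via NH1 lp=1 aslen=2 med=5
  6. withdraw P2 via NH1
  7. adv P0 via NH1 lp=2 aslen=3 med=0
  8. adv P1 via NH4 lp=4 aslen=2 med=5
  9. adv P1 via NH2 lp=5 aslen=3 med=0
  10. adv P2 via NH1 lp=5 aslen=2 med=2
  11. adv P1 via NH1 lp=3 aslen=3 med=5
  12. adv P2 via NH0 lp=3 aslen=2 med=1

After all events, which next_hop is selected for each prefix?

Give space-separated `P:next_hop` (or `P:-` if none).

Op 1: best P0=- P1=NH0 P2=-
Op 2: best P0=NH1 P1=NH0 P2=-
Op 3: best P0=NH1 P1=NH2 P2=-
Op 4: best P0=NH1 P1=NH2 P2=-
Op 5: best P0=NH1 P1=NH2 P2=NH1
Op 6: best P0=NH1 P1=NH2 P2=-
Op 7: best P0=NH1 P1=NH2 P2=-
Op 8: best P0=NH1 P1=NH4 P2=-
Op 9: best P0=NH1 P1=NH2 P2=-
Op 10: best P0=NH1 P1=NH2 P2=NH1
Op 11: best P0=NH1 P1=NH2 P2=NH1
Op 12: best P0=NH1 P1=NH2 P2=NH1

Answer: P0:NH1 P1:NH2 P2:NH1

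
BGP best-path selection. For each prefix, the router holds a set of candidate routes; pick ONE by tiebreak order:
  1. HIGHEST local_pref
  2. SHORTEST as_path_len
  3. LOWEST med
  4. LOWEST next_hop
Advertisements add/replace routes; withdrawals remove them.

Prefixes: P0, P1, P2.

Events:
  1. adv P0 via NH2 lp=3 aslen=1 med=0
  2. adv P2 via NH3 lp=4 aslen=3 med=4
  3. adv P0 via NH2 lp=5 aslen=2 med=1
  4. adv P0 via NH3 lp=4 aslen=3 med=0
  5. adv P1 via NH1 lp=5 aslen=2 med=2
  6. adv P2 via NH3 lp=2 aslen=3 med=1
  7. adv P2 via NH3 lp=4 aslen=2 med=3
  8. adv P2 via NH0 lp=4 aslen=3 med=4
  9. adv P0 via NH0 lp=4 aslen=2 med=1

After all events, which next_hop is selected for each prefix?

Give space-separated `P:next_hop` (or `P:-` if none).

Answer: P0:NH2 P1:NH1 P2:NH3

Derivation:
Op 1: best P0=NH2 P1=- P2=-
Op 2: best P0=NH2 P1=- P2=NH3
Op 3: best P0=NH2 P1=- P2=NH3
Op 4: best P0=NH2 P1=- P2=NH3
Op 5: best P0=NH2 P1=NH1 P2=NH3
Op 6: best P0=NH2 P1=NH1 P2=NH3
Op 7: best P0=NH2 P1=NH1 P2=NH3
Op 8: best P0=NH2 P1=NH1 P2=NH3
Op 9: best P0=NH2 P1=NH1 P2=NH3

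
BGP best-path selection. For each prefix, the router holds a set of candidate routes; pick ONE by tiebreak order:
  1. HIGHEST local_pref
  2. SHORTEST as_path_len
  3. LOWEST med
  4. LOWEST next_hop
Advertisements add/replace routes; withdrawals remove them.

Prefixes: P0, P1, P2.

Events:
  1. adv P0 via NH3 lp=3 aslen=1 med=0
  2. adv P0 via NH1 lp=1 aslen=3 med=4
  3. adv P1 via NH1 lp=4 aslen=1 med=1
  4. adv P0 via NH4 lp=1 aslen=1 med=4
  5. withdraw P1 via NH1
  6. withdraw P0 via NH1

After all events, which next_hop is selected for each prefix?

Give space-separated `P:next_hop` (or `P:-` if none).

Answer: P0:NH3 P1:- P2:-

Derivation:
Op 1: best P0=NH3 P1=- P2=-
Op 2: best P0=NH3 P1=- P2=-
Op 3: best P0=NH3 P1=NH1 P2=-
Op 4: best P0=NH3 P1=NH1 P2=-
Op 5: best P0=NH3 P1=- P2=-
Op 6: best P0=NH3 P1=- P2=-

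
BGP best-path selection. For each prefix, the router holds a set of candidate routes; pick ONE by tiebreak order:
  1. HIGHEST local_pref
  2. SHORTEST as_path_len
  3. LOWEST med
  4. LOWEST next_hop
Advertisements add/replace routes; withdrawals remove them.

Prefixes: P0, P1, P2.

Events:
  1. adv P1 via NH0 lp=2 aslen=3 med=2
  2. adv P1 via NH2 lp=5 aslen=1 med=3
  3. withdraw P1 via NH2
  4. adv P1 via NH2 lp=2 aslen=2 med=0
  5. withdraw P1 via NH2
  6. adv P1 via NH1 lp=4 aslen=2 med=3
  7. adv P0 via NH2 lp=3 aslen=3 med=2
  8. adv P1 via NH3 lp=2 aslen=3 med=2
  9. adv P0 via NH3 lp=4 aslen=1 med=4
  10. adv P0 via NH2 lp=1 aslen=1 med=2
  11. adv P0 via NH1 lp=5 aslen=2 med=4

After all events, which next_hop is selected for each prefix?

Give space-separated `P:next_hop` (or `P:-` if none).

Answer: P0:NH1 P1:NH1 P2:-

Derivation:
Op 1: best P0=- P1=NH0 P2=-
Op 2: best P0=- P1=NH2 P2=-
Op 3: best P0=- P1=NH0 P2=-
Op 4: best P0=- P1=NH2 P2=-
Op 5: best P0=- P1=NH0 P2=-
Op 6: best P0=- P1=NH1 P2=-
Op 7: best P0=NH2 P1=NH1 P2=-
Op 8: best P0=NH2 P1=NH1 P2=-
Op 9: best P0=NH3 P1=NH1 P2=-
Op 10: best P0=NH3 P1=NH1 P2=-
Op 11: best P0=NH1 P1=NH1 P2=-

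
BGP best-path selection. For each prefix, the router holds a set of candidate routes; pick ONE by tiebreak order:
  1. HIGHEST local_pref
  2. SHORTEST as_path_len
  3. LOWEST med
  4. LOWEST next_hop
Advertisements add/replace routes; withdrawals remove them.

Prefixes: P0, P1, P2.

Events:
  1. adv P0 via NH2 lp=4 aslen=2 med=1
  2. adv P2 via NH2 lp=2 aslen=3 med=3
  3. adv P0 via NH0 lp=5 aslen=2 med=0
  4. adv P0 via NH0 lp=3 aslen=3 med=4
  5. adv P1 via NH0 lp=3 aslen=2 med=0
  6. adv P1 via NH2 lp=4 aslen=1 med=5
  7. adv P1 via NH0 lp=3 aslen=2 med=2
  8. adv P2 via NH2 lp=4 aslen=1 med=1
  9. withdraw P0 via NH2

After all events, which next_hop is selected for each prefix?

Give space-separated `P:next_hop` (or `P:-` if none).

Op 1: best P0=NH2 P1=- P2=-
Op 2: best P0=NH2 P1=- P2=NH2
Op 3: best P0=NH0 P1=- P2=NH2
Op 4: best P0=NH2 P1=- P2=NH2
Op 5: best P0=NH2 P1=NH0 P2=NH2
Op 6: best P0=NH2 P1=NH2 P2=NH2
Op 7: best P0=NH2 P1=NH2 P2=NH2
Op 8: best P0=NH2 P1=NH2 P2=NH2
Op 9: best P0=NH0 P1=NH2 P2=NH2

Answer: P0:NH0 P1:NH2 P2:NH2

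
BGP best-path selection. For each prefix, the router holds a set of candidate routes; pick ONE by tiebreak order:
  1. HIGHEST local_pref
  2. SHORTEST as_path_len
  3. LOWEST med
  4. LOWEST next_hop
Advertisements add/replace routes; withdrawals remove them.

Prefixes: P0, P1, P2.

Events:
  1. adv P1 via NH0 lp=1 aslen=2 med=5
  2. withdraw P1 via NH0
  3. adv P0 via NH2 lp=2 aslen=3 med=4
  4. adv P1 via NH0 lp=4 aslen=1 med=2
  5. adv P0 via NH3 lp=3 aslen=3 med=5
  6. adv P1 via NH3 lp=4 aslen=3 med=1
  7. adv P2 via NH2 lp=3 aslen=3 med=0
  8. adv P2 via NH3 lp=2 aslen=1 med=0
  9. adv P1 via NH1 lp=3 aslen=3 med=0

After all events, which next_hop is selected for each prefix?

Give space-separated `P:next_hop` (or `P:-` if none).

Answer: P0:NH3 P1:NH0 P2:NH2

Derivation:
Op 1: best P0=- P1=NH0 P2=-
Op 2: best P0=- P1=- P2=-
Op 3: best P0=NH2 P1=- P2=-
Op 4: best P0=NH2 P1=NH0 P2=-
Op 5: best P0=NH3 P1=NH0 P2=-
Op 6: best P0=NH3 P1=NH0 P2=-
Op 7: best P0=NH3 P1=NH0 P2=NH2
Op 8: best P0=NH3 P1=NH0 P2=NH2
Op 9: best P0=NH3 P1=NH0 P2=NH2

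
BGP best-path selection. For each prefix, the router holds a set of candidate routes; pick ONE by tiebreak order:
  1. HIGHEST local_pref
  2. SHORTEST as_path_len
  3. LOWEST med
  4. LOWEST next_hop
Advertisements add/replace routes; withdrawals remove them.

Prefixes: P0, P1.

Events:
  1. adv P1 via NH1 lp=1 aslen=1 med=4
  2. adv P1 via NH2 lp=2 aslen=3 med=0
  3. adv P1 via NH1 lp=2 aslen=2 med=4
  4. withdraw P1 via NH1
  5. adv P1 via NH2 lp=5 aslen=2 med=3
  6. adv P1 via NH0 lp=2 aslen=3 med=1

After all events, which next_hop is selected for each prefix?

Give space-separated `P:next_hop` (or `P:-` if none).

Op 1: best P0=- P1=NH1
Op 2: best P0=- P1=NH2
Op 3: best P0=- P1=NH1
Op 4: best P0=- P1=NH2
Op 5: best P0=- P1=NH2
Op 6: best P0=- P1=NH2

Answer: P0:- P1:NH2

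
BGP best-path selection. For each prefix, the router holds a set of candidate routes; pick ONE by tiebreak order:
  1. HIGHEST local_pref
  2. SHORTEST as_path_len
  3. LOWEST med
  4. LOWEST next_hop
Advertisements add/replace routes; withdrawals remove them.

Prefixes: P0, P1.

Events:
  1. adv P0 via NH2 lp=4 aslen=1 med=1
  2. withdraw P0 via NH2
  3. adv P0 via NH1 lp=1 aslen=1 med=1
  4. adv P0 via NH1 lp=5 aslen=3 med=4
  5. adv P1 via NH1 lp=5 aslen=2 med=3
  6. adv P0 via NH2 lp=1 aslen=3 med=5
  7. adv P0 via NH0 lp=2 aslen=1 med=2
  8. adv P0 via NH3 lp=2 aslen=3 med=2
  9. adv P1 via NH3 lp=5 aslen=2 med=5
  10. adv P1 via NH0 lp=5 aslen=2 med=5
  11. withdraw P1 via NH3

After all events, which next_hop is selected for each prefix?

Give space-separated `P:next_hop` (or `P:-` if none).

Op 1: best P0=NH2 P1=-
Op 2: best P0=- P1=-
Op 3: best P0=NH1 P1=-
Op 4: best P0=NH1 P1=-
Op 5: best P0=NH1 P1=NH1
Op 6: best P0=NH1 P1=NH1
Op 7: best P0=NH1 P1=NH1
Op 8: best P0=NH1 P1=NH1
Op 9: best P0=NH1 P1=NH1
Op 10: best P0=NH1 P1=NH1
Op 11: best P0=NH1 P1=NH1

Answer: P0:NH1 P1:NH1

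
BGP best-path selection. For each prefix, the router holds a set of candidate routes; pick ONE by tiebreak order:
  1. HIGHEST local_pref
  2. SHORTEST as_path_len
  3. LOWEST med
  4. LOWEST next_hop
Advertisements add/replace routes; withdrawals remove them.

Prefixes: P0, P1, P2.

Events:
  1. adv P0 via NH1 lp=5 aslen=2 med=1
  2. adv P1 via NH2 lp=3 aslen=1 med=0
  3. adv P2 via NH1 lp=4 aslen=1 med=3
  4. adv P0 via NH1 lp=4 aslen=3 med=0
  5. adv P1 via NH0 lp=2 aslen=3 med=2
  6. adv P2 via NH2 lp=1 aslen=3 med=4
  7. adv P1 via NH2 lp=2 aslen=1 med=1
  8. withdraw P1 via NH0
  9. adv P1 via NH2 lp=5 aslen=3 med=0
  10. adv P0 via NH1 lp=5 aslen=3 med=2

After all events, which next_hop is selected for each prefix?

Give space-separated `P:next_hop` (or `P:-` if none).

Op 1: best P0=NH1 P1=- P2=-
Op 2: best P0=NH1 P1=NH2 P2=-
Op 3: best P0=NH1 P1=NH2 P2=NH1
Op 4: best P0=NH1 P1=NH2 P2=NH1
Op 5: best P0=NH1 P1=NH2 P2=NH1
Op 6: best P0=NH1 P1=NH2 P2=NH1
Op 7: best P0=NH1 P1=NH2 P2=NH1
Op 8: best P0=NH1 P1=NH2 P2=NH1
Op 9: best P0=NH1 P1=NH2 P2=NH1
Op 10: best P0=NH1 P1=NH2 P2=NH1

Answer: P0:NH1 P1:NH2 P2:NH1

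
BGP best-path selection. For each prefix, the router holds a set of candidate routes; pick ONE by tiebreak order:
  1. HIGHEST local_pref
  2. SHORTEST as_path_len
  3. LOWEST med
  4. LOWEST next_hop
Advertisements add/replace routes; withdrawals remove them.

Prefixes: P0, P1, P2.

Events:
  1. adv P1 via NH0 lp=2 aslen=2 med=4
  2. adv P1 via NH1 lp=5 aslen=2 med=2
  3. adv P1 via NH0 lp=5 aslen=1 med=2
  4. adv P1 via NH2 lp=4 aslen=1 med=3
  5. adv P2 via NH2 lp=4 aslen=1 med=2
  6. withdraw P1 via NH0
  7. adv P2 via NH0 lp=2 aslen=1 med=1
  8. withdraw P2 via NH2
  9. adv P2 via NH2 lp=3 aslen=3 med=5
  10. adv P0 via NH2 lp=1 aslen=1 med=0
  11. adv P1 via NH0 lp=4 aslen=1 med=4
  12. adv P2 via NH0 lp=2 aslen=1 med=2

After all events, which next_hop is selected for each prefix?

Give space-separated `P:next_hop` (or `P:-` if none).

Op 1: best P0=- P1=NH0 P2=-
Op 2: best P0=- P1=NH1 P2=-
Op 3: best P0=- P1=NH0 P2=-
Op 4: best P0=- P1=NH0 P2=-
Op 5: best P0=- P1=NH0 P2=NH2
Op 6: best P0=- P1=NH1 P2=NH2
Op 7: best P0=- P1=NH1 P2=NH2
Op 8: best P0=- P1=NH1 P2=NH0
Op 9: best P0=- P1=NH1 P2=NH2
Op 10: best P0=NH2 P1=NH1 P2=NH2
Op 11: best P0=NH2 P1=NH1 P2=NH2
Op 12: best P0=NH2 P1=NH1 P2=NH2

Answer: P0:NH2 P1:NH1 P2:NH2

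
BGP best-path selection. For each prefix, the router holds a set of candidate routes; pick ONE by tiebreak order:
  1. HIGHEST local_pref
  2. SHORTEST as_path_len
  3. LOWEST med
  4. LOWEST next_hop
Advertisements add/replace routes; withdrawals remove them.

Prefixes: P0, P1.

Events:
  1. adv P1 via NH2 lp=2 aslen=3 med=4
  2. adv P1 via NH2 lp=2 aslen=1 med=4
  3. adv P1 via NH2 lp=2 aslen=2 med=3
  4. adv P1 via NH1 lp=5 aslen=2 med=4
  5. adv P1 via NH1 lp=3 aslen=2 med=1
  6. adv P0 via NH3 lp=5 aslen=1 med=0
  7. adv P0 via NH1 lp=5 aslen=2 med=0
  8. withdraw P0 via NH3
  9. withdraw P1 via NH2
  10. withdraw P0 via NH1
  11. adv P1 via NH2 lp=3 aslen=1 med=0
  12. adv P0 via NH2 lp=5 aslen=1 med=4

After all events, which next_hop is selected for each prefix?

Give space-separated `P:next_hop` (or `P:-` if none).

Op 1: best P0=- P1=NH2
Op 2: best P0=- P1=NH2
Op 3: best P0=- P1=NH2
Op 4: best P0=- P1=NH1
Op 5: best P0=- P1=NH1
Op 6: best P0=NH3 P1=NH1
Op 7: best P0=NH3 P1=NH1
Op 8: best P0=NH1 P1=NH1
Op 9: best P0=NH1 P1=NH1
Op 10: best P0=- P1=NH1
Op 11: best P0=- P1=NH2
Op 12: best P0=NH2 P1=NH2

Answer: P0:NH2 P1:NH2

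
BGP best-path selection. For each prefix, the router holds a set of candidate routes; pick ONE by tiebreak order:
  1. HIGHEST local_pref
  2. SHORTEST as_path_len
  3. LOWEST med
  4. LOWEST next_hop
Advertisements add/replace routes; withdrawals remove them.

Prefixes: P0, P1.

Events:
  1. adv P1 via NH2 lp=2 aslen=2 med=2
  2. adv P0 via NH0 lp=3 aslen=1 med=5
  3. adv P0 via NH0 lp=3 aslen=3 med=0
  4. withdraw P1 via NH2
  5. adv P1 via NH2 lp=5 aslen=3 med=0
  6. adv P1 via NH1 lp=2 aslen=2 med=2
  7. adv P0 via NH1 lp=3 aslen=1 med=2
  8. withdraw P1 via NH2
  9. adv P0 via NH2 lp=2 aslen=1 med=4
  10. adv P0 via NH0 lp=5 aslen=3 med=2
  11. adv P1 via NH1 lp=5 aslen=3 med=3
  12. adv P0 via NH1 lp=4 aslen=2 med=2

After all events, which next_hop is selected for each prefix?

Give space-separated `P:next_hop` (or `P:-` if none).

Op 1: best P0=- P1=NH2
Op 2: best P0=NH0 P1=NH2
Op 3: best P0=NH0 P1=NH2
Op 4: best P0=NH0 P1=-
Op 5: best P0=NH0 P1=NH2
Op 6: best P0=NH0 P1=NH2
Op 7: best P0=NH1 P1=NH2
Op 8: best P0=NH1 P1=NH1
Op 9: best P0=NH1 P1=NH1
Op 10: best P0=NH0 P1=NH1
Op 11: best P0=NH0 P1=NH1
Op 12: best P0=NH0 P1=NH1

Answer: P0:NH0 P1:NH1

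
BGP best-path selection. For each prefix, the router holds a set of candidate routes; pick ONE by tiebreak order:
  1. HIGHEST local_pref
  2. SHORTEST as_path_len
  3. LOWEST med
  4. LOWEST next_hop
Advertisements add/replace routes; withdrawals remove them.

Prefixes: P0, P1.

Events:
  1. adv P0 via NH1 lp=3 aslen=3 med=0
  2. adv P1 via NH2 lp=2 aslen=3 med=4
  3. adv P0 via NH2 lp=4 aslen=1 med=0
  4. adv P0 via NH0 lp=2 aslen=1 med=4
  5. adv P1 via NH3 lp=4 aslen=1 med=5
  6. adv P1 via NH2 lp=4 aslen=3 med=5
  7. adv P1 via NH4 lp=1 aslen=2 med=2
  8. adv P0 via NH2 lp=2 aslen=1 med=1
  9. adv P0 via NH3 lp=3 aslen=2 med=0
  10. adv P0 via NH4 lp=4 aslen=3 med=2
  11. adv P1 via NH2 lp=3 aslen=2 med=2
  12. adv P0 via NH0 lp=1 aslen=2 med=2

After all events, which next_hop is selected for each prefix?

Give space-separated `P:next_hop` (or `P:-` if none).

Op 1: best P0=NH1 P1=-
Op 2: best P0=NH1 P1=NH2
Op 3: best P0=NH2 P1=NH2
Op 4: best P0=NH2 P1=NH2
Op 5: best P0=NH2 P1=NH3
Op 6: best P0=NH2 P1=NH3
Op 7: best P0=NH2 P1=NH3
Op 8: best P0=NH1 P1=NH3
Op 9: best P0=NH3 P1=NH3
Op 10: best P0=NH4 P1=NH3
Op 11: best P0=NH4 P1=NH3
Op 12: best P0=NH4 P1=NH3

Answer: P0:NH4 P1:NH3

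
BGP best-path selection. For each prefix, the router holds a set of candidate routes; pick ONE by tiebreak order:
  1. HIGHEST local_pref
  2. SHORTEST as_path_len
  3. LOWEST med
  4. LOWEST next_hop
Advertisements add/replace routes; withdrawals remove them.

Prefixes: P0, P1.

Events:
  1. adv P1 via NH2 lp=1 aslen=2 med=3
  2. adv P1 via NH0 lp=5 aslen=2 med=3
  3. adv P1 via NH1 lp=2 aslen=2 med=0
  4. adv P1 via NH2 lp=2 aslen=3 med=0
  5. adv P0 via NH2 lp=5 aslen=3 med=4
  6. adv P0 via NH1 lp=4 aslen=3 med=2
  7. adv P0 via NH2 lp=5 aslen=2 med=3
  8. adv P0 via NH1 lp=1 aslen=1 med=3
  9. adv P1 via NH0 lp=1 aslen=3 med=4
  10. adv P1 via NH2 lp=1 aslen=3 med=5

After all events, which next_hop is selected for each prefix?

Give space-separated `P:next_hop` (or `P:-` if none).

Answer: P0:NH2 P1:NH1

Derivation:
Op 1: best P0=- P1=NH2
Op 2: best P0=- P1=NH0
Op 3: best P0=- P1=NH0
Op 4: best P0=- P1=NH0
Op 5: best P0=NH2 P1=NH0
Op 6: best P0=NH2 P1=NH0
Op 7: best P0=NH2 P1=NH0
Op 8: best P0=NH2 P1=NH0
Op 9: best P0=NH2 P1=NH1
Op 10: best P0=NH2 P1=NH1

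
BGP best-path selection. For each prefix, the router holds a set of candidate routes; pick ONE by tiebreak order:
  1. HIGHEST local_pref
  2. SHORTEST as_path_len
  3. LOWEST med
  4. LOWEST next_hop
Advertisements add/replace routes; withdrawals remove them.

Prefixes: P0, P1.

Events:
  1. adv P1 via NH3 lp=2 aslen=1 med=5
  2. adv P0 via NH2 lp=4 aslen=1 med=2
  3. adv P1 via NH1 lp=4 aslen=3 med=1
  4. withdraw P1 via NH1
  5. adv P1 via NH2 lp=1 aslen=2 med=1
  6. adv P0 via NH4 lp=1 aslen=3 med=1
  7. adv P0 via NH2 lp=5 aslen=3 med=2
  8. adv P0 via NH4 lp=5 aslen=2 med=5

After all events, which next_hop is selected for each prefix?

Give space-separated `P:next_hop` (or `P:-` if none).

Answer: P0:NH4 P1:NH3

Derivation:
Op 1: best P0=- P1=NH3
Op 2: best P0=NH2 P1=NH3
Op 3: best P0=NH2 P1=NH1
Op 4: best P0=NH2 P1=NH3
Op 5: best P0=NH2 P1=NH3
Op 6: best P0=NH2 P1=NH3
Op 7: best P0=NH2 P1=NH3
Op 8: best P0=NH4 P1=NH3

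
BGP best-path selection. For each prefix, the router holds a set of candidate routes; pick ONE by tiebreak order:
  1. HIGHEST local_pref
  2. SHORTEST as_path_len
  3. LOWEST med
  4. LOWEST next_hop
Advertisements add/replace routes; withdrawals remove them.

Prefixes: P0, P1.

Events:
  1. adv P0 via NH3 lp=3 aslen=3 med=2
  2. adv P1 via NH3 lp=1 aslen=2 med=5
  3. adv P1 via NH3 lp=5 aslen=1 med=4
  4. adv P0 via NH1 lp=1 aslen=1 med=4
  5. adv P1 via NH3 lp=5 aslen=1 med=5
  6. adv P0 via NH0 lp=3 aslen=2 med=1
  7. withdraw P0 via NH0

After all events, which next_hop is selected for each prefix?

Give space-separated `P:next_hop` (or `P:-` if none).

Answer: P0:NH3 P1:NH3

Derivation:
Op 1: best P0=NH3 P1=-
Op 2: best P0=NH3 P1=NH3
Op 3: best P0=NH3 P1=NH3
Op 4: best P0=NH3 P1=NH3
Op 5: best P0=NH3 P1=NH3
Op 6: best P0=NH0 P1=NH3
Op 7: best P0=NH3 P1=NH3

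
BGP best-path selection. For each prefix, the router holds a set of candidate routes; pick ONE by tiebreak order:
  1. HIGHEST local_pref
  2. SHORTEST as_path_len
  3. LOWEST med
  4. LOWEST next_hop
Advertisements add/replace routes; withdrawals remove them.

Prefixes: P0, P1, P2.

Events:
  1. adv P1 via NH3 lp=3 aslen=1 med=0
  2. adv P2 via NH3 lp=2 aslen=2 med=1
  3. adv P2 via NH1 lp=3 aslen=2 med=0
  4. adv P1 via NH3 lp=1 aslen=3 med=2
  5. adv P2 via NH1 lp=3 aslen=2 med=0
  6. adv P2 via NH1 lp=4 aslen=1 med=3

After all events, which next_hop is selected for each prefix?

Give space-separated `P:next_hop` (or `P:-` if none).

Answer: P0:- P1:NH3 P2:NH1

Derivation:
Op 1: best P0=- P1=NH3 P2=-
Op 2: best P0=- P1=NH3 P2=NH3
Op 3: best P0=- P1=NH3 P2=NH1
Op 4: best P0=- P1=NH3 P2=NH1
Op 5: best P0=- P1=NH3 P2=NH1
Op 6: best P0=- P1=NH3 P2=NH1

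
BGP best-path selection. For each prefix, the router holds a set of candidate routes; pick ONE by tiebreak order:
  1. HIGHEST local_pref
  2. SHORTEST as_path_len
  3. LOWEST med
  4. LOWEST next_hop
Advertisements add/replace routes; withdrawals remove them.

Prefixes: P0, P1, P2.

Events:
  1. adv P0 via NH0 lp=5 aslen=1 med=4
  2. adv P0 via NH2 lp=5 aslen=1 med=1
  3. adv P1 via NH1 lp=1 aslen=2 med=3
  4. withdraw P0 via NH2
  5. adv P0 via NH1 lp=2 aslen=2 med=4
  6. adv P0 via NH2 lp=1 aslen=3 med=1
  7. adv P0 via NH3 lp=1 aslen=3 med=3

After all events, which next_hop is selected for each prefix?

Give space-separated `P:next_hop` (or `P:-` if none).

Op 1: best P0=NH0 P1=- P2=-
Op 2: best P0=NH2 P1=- P2=-
Op 3: best P0=NH2 P1=NH1 P2=-
Op 4: best P0=NH0 P1=NH1 P2=-
Op 5: best P0=NH0 P1=NH1 P2=-
Op 6: best P0=NH0 P1=NH1 P2=-
Op 7: best P0=NH0 P1=NH1 P2=-

Answer: P0:NH0 P1:NH1 P2:-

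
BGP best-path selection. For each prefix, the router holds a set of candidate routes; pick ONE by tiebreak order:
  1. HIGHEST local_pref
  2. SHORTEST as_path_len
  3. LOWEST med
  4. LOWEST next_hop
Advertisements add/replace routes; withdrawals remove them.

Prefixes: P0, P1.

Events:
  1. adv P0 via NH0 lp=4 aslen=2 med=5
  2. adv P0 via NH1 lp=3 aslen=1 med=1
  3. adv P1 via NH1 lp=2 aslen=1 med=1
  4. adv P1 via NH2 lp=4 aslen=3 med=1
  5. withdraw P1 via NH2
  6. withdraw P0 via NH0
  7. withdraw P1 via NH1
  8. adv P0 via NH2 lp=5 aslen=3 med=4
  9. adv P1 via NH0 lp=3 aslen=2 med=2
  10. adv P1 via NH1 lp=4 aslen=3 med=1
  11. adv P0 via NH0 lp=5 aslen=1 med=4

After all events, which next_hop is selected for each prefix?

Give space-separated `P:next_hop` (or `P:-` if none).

Answer: P0:NH0 P1:NH1

Derivation:
Op 1: best P0=NH0 P1=-
Op 2: best P0=NH0 P1=-
Op 3: best P0=NH0 P1=NH1
Op 4: best P0=NH0 P1=NH2
Op 5: best P0=NH0 P1=NH1
Op 6: best P0=NH1 P1=NH1
Op 7: best P0=NH1 P1=-
Op 8: best P0=NH2 P1=-
Op 9: best P0=NH2 P1=NH0
Op 10: best P0=NH2 P1=NH1
Op 11: best P0=NH0 P1=NH1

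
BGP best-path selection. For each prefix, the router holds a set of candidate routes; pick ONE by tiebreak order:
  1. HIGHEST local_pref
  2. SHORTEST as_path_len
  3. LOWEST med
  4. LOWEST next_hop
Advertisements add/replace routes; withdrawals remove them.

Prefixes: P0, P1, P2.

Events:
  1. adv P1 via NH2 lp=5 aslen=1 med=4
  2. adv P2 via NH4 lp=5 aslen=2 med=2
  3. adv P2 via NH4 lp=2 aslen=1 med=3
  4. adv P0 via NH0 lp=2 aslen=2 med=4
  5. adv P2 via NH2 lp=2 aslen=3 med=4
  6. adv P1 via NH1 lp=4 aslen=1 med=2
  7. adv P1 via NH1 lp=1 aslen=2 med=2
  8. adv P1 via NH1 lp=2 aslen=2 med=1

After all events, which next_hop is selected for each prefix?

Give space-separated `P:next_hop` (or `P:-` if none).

Op 1: best P0=- P1=NH2 P2=-
Op 2: best P0=- P1=NH2 P2=NH4
Op 3: best P0=- P1=NH2 P2=NH4
Op 4: best P0=NH0 P1=NH2 P2=NH4
Op 5: best P0=NH0 P1=NH2 P2=NH4
Op 6: best P0=NH0 P1=NH2 P2=NH4
Op 7: best P0=NH0 P1=NH2 P2=NH4
Op 8: best P0=NH0 P1=NH2 P2=NH4

Answer: P0:NH0 P1:NH2 P2:NH4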